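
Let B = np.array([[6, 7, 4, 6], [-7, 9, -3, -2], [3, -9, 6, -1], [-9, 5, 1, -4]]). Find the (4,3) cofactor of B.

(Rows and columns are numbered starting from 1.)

The cofactor is 37.

Delete row 4 and column 3; the remaining 3×3 submatrix is [6 7 6; -7 9 -2; 3 -9 -1].
Its determinant is -37.
The cofactor carries sign (−1)^(4+3) = −1, so C_{4,3} = −(-37) = 37.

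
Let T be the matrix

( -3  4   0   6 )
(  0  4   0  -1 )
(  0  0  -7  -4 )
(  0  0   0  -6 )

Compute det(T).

T is upper triangular, so det(T) is the product of the diagonal entries:
det = (-3) · (4) · (-7) · (-6) = -504

-504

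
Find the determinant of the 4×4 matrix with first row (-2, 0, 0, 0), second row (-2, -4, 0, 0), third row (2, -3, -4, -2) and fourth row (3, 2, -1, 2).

-80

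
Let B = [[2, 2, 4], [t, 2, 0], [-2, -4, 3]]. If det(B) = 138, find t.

-5

Expanding along the column containing t, det(B) is linear in t: det(B) = (-22)·t + (28).
Set (-22)·t + (28) = 138  ⇒  (-22)·t = 110  ⇒  t = -5.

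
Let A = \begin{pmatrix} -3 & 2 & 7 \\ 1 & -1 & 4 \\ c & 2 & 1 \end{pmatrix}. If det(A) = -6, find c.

-3

Expanding along the column containing c, det(A) is linear in c: det(A) = (15)·c + (39).
Set (15)·c + (39) = -6  ⇒  (15)·c = -45  ⇒  c = -3.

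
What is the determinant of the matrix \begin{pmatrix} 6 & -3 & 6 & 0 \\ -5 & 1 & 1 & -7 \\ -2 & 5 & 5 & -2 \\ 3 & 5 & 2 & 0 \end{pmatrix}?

1629

Expand along column 4 (it has 2 zeros):
  + (-7) · M_24   where M_24 = det([6 -3 6; -2 5 5; 3 5 2]) = -297
  − (-2) · M_34   where M_34 = det([6 -3 6; -5 1 1; 3 5 2]) = -225
det = (+1)·(-7)·(-297) + (-1)·(-2)·(-225) = 1629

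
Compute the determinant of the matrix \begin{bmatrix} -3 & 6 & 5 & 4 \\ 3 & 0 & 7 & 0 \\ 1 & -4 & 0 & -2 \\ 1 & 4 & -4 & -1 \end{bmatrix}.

Expand along row 2 (it has 2 zeros):
  − (3) · M_21   where M_21 = det([6 5 4; -4 0 -2; 4 -4 -1]) = -44
  − (7) · M_23   where M_23 = det([-3 6 4; 1 -4 -2; 1 4 -1]) = -10
det = (-1)·(3)·(-44) + (-1)·(7)·(-10) = 202

202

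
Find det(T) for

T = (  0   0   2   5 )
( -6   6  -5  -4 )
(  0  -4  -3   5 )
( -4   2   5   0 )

-1172

Expand along row 1 (it has 2 zeros):
  + (2) · M_13   where M_13 = det([-6 6 -4; 0 -4 5; -4 2 0]) = 4
  − (5) · M_14   where M_14 = det([-6 6 -5; 0 -4 -3; -4 2 5]) = 236
det = (+1)·(2)·(4) + (-1)·(5)·(236) = -1172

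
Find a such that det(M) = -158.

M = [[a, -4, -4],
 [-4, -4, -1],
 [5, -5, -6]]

Expanding along the row containing a, det(M) is linear in a: det(M) = (19)·a + (-44).
Set (19)·a + (-44) = -158  ⇒  (19)·a = -114  ⇒  a = -6.

a = -6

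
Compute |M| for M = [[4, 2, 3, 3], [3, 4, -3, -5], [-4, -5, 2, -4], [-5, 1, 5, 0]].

Expand along row 4 (it has 1 zero):
  − (-5) · M_41   where M_41 = det([2 3 3; 4 -3 -5; -5 2 -4]) = 146
  + (1) · M_42   where M_42 = det([4 3 3; 3 -3 -5; -4 2 -4]) = 166
  − (5) · M_43   where M_43 = det([4 2 3; 3 4 -5; -4 -5 -4]) = -97
det = (-1)·(-5)·(146) + (+1)·(1)·(166) + (-1)·(5)·(-97) = 1381

|M| = 1381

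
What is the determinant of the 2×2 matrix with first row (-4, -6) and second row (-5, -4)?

det = (-4)·(-4) − (-6)·(-5) = 16 − 30 = -14

-14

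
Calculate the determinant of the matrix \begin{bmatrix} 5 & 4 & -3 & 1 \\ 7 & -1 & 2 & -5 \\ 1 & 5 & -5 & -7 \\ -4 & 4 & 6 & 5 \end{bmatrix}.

-3873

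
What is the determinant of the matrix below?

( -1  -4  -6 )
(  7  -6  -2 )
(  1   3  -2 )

The determinant is -228.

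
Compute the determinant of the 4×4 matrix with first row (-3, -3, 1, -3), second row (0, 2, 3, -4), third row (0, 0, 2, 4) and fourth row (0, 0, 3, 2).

The determinant is 48.

The matrix is block upper-triangular with a 2×2 block and a 2×2 block on the diagonal, so its determinant equals the product of the determinants of the diagonal blocks.
det of the 2×2 block = -6
det of the 2×2 block = -8
det = (-6)·(-8) = 48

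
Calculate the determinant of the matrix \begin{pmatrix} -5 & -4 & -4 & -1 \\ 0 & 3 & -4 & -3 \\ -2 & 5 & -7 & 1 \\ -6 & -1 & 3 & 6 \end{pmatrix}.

983

Expand along row 2 (it has 1 zero):
  + (3) · M_22   where M_22 = det([-5 -4 -1; -2 -7 1; -6 3 6]) = 249
  − (-4) · M_23   where M_23 = det([-5 -4 -1; -2 5 1; -6 -1 6]) = -211
  + (-3) · M_24   where M_24 = det([-5 -4 -4; -2 5 -7; -6 -1 3]) = -360
det = (+1)·(3)·(249) + (-1)·(-4)·(-211) + (+1)·(-3)·(-360) = 983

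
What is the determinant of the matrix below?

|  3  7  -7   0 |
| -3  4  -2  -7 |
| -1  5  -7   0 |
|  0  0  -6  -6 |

Expand along row 4 (it has 2 zeros):
  − (-6) · M_43   where M_43 = det([3 7 0; -3 4 -7; -1 5 0]) = 154
  + (-6) · M_44   where M_44 = det([3 7 -7; -3 4 -2; -1 5 -7]) = -110
det = (-1)·(-6)·(154) + (+1)·(-6)·(-110) = 1584

1584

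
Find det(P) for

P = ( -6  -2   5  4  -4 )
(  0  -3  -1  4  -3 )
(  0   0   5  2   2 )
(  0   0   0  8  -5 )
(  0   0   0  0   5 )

det(P) = 3600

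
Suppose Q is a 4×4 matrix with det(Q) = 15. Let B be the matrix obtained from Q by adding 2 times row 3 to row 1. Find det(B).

det(B) = 15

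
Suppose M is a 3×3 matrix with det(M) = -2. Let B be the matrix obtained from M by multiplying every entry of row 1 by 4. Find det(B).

Scaling one row by 4 multiplies the determinant by 4.
det(B) = (4)·(-2) = -8

det(B) = -8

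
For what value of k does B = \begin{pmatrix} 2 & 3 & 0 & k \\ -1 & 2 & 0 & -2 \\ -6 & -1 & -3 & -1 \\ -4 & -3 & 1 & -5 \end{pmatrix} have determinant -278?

Expanding along the column containing k, det(B) is linear in k: det(B) = (-46)·k + (44).
Set (-46)·k + (44) = -278  ⇒  (-46)·k = -322  ⇒  k = 7.

k = 7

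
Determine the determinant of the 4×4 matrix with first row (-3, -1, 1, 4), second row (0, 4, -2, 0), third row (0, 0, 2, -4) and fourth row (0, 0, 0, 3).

-72

The matrix is upper triangular, so the determinant is the product of the diagonal entries:
det = (-3) · (4) · (2) · (3) = -72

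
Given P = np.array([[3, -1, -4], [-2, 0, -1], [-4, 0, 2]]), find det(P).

Expand along column 2:
  − (-1) · |-2 -1; -4 2| = −(-1)·(-4 − 4) = -8

|P| = -8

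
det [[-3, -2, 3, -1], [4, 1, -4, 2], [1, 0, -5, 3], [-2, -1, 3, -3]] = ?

32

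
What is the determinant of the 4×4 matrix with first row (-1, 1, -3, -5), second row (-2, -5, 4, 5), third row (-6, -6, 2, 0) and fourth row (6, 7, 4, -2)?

Expand along row 3 (it has 1 zero):
  + (-6) · M_31   where M_31 = det([1 -3 -5; -5 4 5; 7 4 -2]) = 137
  − (-6) · M_32   where M_32 = det([-1 -3 -5; -2 4 5; 6 4 -2]) = 110
  + (2) · M_33   where M_33 = det([-1 1 -5; -2 -5 5; 6 7 -2]) = -29
det = (+1)·(-6)·(137) + (-1)·(-6)·(110) + (+1)·(2)·(-29) = -220

-220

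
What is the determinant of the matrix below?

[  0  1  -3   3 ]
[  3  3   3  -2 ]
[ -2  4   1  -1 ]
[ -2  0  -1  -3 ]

224

Expand along row 1 (it has 1 zero):
  − (1) · M_12   where M_12 = det([3 3 -2; -2 1 -1; -2 -1 -3]) = -32
  + (-3) · M_13   where M_13 = det([3 3 -2; -2 4 -1; -2 0 -3]) = -64
  − (3) · M_14   where M_14 = det([3 3 3; -2 4 1; -2 0 -1]) = 0
det = (-1)·(1)·(-32) + (+1)·(-3)·(-64) + (-1)·(3)·(0) = 224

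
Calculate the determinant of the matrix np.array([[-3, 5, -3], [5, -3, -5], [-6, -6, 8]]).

256

Expand along column 1:
  + (-3) · |-3 -5; -6 8| = (-3)·(-24 − 30) = 162
  − 5 · |5 -3; -6 8| = −5·(40 − 18) = -110
  + (-6) · |5 -3; -3 -5| = (-6)·(-25 − 9) = 204
Sum: (162) + (-110) + (204) = 256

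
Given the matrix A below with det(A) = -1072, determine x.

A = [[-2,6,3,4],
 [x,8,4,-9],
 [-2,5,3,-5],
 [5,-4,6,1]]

x = -1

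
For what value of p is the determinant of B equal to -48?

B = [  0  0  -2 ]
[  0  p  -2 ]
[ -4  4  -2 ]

p = 6

Expanding along the column containing p, det(B) is linear in p: det(B) = (-8)·p + (0).
Set (-8)·p + (0) = -48  ⇒  (-8)·p = -48  ⇒  p = 6.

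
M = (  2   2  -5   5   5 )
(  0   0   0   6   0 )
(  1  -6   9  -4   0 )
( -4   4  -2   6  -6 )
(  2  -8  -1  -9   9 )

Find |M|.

Expand along row 2 (it has 4 zeros):
  + (6) · M_24   where M_24 = det([2 2 -5 5; 1 -6 9 0; -4 4 -2 -6; 2 -8 -1 9]) = -320
det = (+1)·(6)·(-320) = -1920

|M| = -1920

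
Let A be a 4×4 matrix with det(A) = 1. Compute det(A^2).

det(A^2) = (det A)^2 = (1)^2 = 1

1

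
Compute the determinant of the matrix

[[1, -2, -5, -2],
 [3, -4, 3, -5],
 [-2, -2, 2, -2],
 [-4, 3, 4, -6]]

The determinant is -884.

Expand along row 1:
  + (1) · M_11   where M_11 = det([-4 3 -5; -2 2 -2; 3 4 -6]) = 32
  − (-2) · M_12   where M_12 = det([3 3 -5; -2 2 -2; -4 4 -6]) = -24
  + (-5) · M_13   where M_13 = det([3 -4 -5; -2 -2 -2; -4 3 -6]) = 140
  − (-2) · M_14   where M_14 = det([3 -4 3; -2 -2 2; -4 3 4]) = -84
det = (+1)·(1)·(32) + (-1)·(-2)·(-24) + (+1)·(-5)·(140) + (-1)·(-2)·(-84) = -884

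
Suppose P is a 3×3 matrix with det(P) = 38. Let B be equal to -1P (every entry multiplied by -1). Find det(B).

For a 3×3 matrix, det(-1P) = (-1)^3·det(P) = -1·det(P).
det(B) = (-1)·(38) = -38

-38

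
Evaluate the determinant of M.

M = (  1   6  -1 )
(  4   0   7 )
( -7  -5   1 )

Expand along row 2:
  − 4 · |6 -1; -5 1| = −4·(6 − 5) = -4
  − 7 · |1 6; -7 -5| = −7·(-5 − (-42)) = -259
Sum: (-4) + (-259) = -263

det(M) = -263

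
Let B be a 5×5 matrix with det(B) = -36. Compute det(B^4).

det(B^4) = (det B)^4 = (-36)^4 = 1679616

1679616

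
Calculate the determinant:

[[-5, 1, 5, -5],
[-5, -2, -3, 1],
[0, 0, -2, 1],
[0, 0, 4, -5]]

The matrix is block upper-triangular with a 2×2 block and a 2×2 block on the diagonal, so its determinant equals the product of the determinants of the diagonal blocks.
det of the 2×2 block = 15
det of the 2×2 block = 6
det = (15)·(6) = 90

The determinant is 90.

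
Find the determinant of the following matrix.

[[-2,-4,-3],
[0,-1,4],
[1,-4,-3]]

Expand along row 2:
  + (-1) · |-2 -3; 1 -3| = (-1)·(6 − (-3)) = -9
  − 4 · |-2 -4; 1 -4| = −4·(8 − (-4)) = -48
Sum: (-9) + (-48) = -57

-57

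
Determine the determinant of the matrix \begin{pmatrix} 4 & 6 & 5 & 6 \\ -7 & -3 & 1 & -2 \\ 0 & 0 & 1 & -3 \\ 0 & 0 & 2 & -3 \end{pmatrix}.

90

The matrix is block upper-triangular with a 2×2 block and a 2×2 block on the diagonal, so its determinant equals the product of the determinants of the diagonal blocks.
det of the 2×2 block = 30
det of the 2×2 block = 3
det = (30)·(3) = 90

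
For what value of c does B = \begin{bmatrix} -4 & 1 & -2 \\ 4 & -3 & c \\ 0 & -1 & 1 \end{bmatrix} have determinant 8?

Expanding along the row containing c, det(B) is linear in c: det(B) = (-4)·c + (16).
Set (-4)·c + (16) = 8  ⇒  (-4)·c = -8  ⇒  c = 2.

2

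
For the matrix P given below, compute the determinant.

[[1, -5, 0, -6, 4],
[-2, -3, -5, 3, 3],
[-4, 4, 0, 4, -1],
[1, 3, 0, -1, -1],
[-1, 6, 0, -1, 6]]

Expand along column 3 (it has 4 zeros):
  − (-5) · M_23   where M_23 = det([1 -5 -6 4; -4 4 4 -1; 1 3 -1 -1; -1 6 -1 6]) = 545
det = (-1)·(-5)·(545) = 2725

2725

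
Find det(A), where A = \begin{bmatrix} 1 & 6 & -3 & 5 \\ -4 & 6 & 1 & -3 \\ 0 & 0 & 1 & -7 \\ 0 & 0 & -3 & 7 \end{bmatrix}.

A is block upper-triangular with a 2×2 block and a 2×2 block on the diagonal, so its determinant equals the product of the determinants of the diagonal blocks.
det of the 2×2 block = 30
det of the 2×2 block = -14
det = (30)·(-14) = -420

det(A) = -420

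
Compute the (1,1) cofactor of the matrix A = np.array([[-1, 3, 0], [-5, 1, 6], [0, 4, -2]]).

Delete row 1 and column 1; the remaining 2×2 submatrix is [1 6; 4 -2].
Its determinant is 1·(-2) − 6·4 = -26.
The cofactor carries sign (−1)^(1+1) = +1, so C_{1,1} = +(-26) = -26.

-26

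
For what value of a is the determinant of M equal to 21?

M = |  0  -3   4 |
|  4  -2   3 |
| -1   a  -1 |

Expanding along the row containing a, det(M) is linear in a: det(M) = (16)·a + (-11).
Set (16)·a + (-11) = 21  ⇒  (16)·a = 32  ⇒  a = 2.

a = 2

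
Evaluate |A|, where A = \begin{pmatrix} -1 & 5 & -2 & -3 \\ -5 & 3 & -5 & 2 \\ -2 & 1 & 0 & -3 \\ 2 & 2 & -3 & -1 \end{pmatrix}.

The determinant is -274.

Expand along row 3 (it has 1 zero):
  + (-2) · M_31   where M_31 = det([5 -2 -3; 3 -5 2; 2 -3 -1]) = 38
  − (1) · M_32   where M_32 = det([-1 -2 -3; -5 -5 2; 2 -3 -1]) = -84
  − (-3) · M_34   where M_34 = det([-1 5 -2; -5 3 -5; 2 2 -3]) = -94
det = (+1)·(-2)·(38) + (-1)·(1)·(-84) + (-1)·(-3)·(-94) = -274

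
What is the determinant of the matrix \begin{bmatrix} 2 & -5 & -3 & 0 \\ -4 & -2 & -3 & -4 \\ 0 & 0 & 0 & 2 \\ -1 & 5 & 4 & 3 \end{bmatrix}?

30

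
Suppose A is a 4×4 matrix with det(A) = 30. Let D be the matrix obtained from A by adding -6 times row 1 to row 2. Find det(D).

The determinant is 30.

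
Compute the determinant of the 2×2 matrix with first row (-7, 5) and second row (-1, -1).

det = (-7)·(-1) − 5·(-1) = 7 − (-5) = 12

12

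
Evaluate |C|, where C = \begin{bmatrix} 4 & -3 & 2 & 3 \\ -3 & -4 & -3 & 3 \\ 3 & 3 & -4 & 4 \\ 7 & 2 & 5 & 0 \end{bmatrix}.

The determinant is 105.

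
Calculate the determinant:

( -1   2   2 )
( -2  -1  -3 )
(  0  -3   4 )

The determinant is 41.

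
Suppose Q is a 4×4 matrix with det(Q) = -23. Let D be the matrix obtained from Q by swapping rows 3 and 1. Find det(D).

23

Swapping two rows multiplies the determinant by −1.
det(D) = (-1)·(-23) = 23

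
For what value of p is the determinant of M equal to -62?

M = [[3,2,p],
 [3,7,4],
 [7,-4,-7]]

p = 1

Expanding along the column containing p, det(M) is linear in p: det(M) = (-61)·p + (-1).
Set (-61)·p + (-1) = -62  ⇒  (-61)·p = -61  ⇒  p = 1.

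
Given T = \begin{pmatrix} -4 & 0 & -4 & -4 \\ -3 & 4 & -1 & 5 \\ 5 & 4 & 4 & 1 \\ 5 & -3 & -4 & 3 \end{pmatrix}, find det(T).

Expand along row 1 (it has 1 zero):
  + (-4) · M_11   where M_11 = det([4 -1 5; 4 4 1; -3 -4 3]) = 59
  + (-4) · M_13   where M_13 = det([-3 4 5; 5 4 1; 5 -3 3]) = -260
  − (-4) · M_14   where M_14 = det([-3 4 -1; 5 4 4; 5 -3 -4]) = 207
det = (+1)·(-4)·(59) + (+1)·(-4)·(-260) + (-1)·(-4)·(207) = 1632

The determinant is 1632.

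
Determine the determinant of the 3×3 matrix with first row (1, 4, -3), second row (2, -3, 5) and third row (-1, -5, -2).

Expand along column 1:
  + 1 · |-3 5; -5 -2| = 1·(6 − (-25)) = 31
  − 2 · |4 -3; -5 -2| = −2·(-8 − 15) = 46
  + (-1) · |4 -3; -3 5| = (-1)·(20 − 9) = -11
Sum: (31) + (46) + (-11) = 66

The determinant is 66.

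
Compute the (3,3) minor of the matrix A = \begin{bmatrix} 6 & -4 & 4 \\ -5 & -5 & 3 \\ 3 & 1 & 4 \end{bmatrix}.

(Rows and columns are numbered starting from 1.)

Delete row 3 and column 3; the remaining 2×2 submatrix is [6 -4; -5 -5].
Its determinant is 6·(-5) − (-4)·(-5) = -50.

The minor is -50.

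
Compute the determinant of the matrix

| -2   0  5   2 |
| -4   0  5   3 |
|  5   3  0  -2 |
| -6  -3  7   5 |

-33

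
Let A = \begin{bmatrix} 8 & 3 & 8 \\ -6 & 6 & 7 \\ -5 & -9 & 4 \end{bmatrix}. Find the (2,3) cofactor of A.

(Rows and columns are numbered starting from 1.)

Delete row 2 and column 3; the remaining 2×2 submatrix is [8 3; -5 -9].
Its determinant is 8·(-9) − 3·(-5) = -57.
The cofactor carries sign (−1)^(2+3) = −1, so C_{2,3} = −(-57) = 57.

57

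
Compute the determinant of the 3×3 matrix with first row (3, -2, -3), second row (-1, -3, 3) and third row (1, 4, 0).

The determinant is -39.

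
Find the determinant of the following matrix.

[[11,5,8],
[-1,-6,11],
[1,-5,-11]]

1419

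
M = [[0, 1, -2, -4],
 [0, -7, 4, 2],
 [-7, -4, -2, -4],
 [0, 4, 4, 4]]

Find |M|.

|M| = -784

Expand along column 1 (it has 3 zeros):
  + (-7) · M_31   where M_31 = det([1 -2 -4; -7 4 2; 4 4 4]) = 112
det = (+1)·(-7)·(112) = -784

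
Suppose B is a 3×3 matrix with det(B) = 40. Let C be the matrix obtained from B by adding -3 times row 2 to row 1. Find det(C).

The determinant is 40.

Adding a multiple of one row to another leaves the determinant unchanged.
det(C) = (1)·(40) = 40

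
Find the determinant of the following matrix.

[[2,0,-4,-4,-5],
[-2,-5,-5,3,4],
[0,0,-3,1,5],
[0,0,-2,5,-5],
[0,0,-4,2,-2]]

The matrix is block upper-triangular with a 2×2 block and a 3×3 block on the diagonal, so its determinant equals the product of the determinants of the diagonal blocks.
det of the 2×2 block = -10
det of the 3×3 block = 96
det = (-10)·(96) = -960

The determinant is -960.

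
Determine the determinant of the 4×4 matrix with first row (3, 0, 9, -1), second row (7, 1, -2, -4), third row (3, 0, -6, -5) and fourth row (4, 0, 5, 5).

Expand along column 2 (it has 3 zeros):
  + (1) · M_22   where M_22 = det([3 9 -1; 3 -6 -5; 4 5 5]) = -369
det = (+1)·(1)·(-369) = -369

-369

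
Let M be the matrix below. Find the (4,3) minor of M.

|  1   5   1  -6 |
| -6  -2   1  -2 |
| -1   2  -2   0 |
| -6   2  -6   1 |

98

Delete row 4 and column 3; the remaining 3×3 submatrix is [1 5 -6; -6 -2 -2; -1 2 0].
Its determinant is 98.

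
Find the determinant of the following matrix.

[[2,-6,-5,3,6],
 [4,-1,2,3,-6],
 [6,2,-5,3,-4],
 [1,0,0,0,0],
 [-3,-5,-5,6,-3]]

Expand along row 4 (it has 4 zeros):
  − (1) · M_41   where M_41 = det([-6 -5 3 6; -1 2 3 -6; 2 -5 3 -4; -5 -5 6 -3]) = 360
det = (-1)·(1)·(360) = -360

-360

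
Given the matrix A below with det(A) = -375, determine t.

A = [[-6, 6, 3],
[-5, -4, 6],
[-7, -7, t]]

t = 2

Expanding along the row containing t, det(A) is linear in t: det(A) = (54)·t + (-483).
Set (54)·t + (-483) = -375  ⇒  (54)·t = 108  ⇒  t = 2.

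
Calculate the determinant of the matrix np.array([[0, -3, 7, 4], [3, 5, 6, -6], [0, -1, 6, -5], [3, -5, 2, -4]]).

-1932

Expand along column 1 (it has 2 zeros):
  − (3) · M_21   where M_21 = det([-3 7 4; -1 6 -5; -5 2 -4]) = 301
  − (3) · M_41   where M_41 = det([-3 7 4; 5 6 -6; -1 6 -5]) = 343
det = (-1)·(3)·(301) + (-1)·(3)·(343) = -1932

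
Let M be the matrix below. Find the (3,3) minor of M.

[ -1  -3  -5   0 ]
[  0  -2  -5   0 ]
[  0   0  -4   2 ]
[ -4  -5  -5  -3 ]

Delete row 3 and column 3; the remaining 3×3 submatrix is [-1 -3 0; 0 -2 0; -4 -5 -3].
Its determinant is -6.

-6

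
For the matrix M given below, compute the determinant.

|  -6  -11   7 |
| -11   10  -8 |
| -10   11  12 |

|M| = -3727

Expand along row 1:
  + (-6) · |10 -8; 11 12| = (-6)·(120 − (-88)) = -1248
  − (-11) · |-11 -8; -10 12| = −(-11)·(-132 − 80) = -2332
  + 7 · |-11 10; -10 11| = 7·(-121 − (-100)) = -147
Sum: (-1248) + (-2332) + (-147) = -3727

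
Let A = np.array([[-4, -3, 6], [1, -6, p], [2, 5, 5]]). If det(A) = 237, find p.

Expanding along the column containing p, det(A) is linear in p: det(A) = (14)·p + (237).
Set (14)·p + (237) = 237  ⇒  (14)·p = 0  ⇒  p = 0.

p = 0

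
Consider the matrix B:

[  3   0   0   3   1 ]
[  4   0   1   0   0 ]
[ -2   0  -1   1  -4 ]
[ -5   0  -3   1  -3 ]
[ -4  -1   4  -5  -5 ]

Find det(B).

det(B) = -68

Expand along column 2 (it has 4 zeros):
  − (-1) · M_52   where M_52 = det([3 0 3 1; 4 1 0 0; -2 -1 1 -4; -5 -3 1 -3]) = -68
det = (-1)·(-1)·(-68) = -68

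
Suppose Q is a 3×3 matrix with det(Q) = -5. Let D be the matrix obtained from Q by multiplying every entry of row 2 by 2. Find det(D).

|D| = -10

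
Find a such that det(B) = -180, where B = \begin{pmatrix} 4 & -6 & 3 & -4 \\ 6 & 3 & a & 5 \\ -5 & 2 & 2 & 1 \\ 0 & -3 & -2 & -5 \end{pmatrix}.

-1

Expanding along the column containing a, det(B) is linear in a: det(B) = (-62)·a + (-242).
Set (-62)·a + (-242) = -180  ⇒  (-62)·a = 62  ⇒  a = -1.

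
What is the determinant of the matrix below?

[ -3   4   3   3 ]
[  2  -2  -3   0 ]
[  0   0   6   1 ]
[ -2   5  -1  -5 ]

Expand along row 3 (it has 2 zeros):
  + (6) · M_33   where M_33 = det([-3 4 3; 2 -2 0; -2 5 -5]) = 28
  − (1) · M_34   where M_34 = det([-3 4 3; 2 -2 -3; -2 5 -1]) = -1
det = (+1)·(6)·(28) + (-1)·(1)·(-1) = 169

169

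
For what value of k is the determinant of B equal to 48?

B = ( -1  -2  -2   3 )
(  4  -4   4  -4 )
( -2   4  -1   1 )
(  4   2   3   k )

Expanding along the column containing k, det(B) is linear in k: det(B) = (4)·k + (44).
Set (4)·k + (44) = 48  ⇒  (4)·k = 4  ⇒  k = 1.

1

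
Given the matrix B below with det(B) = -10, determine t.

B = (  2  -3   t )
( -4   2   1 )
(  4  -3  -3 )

Expanding along the column containing t, det(B) is linear in t: det(B) = (4)·t + (18).
Set (4)·t + (18) = -10  ⇒  (4)·t = -28  ⇒  t = -7.

t = -7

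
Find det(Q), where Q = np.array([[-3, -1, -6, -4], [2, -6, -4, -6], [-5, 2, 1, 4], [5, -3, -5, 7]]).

Expand along row 1:
  + (-3) · M_11   where M_11 = det([-6 -4 -6; 2 1 4; -3 -5 7]) = -16
  − (-1) · M_12   where M_12 = det([2 -4 -6; -5 1 4; 5 -5 7]) = -286
  + (-6) · M_13   where M_13 = det([2 -6 -6; -5 2 4; 5 -3 7]) = -308
  − (-4) · M_14   where M_14 = det([2 -6 -4; -5 2 1; 5 -3 -5]) = 86
det = (+1)·(-3)·(-16) + (-1)·(-1)·(-286) + (+1)·(-6)·(-308) + (-1)·(-4)·(86) = 1954

The determinant is 1954.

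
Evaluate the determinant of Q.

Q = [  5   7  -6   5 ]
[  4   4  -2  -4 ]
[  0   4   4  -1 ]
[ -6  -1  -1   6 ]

Expand along row 3 (it has 1 zero):
  − (4) · M_32   where M_32 = det([5 -6 5; 4 -2 -4; -6 -1 6]) = -160
  + (4) · M_33   where M_33 = det([5 7 5; 4 4 -4; -6 -1 6]) = 200
  − (-1) · M_34   where M_34 = det([5 7 -6; 4 4 -2; -6 -1 -1]) = -38
det = (-1)·(4)·(-160) + (+1)·(4)·(200) + (-1)·(-1)·(-38) = 1402

1402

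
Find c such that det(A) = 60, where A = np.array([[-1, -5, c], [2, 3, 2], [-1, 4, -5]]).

7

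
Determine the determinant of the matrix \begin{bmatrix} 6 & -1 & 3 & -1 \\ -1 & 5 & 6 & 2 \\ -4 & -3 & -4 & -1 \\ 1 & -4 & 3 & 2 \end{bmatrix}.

Expand along row 1:
  + (6) · M_11   where M_11 = det([5 6 2; -3 -4 -1; -4 3 2]) = -15
  − (-1) · M_12   where M_12 = det([-1 6 2; -4 -4 -1; 1 3 2]) = 31
  + (3) · M_13   where M_13 = det([-1 5 2; -4 -3 -1; 1 -4 2]) = 83
  − (-1) · M_14   where M_14 = det([-1 5 6; -4 -3 -4; 1 -4 3]) = 179
det = (+1)·(6)·(-15) + (-1)·(-1)·(31) + (+1)·(3)·(83) + (-1)·(-1)·(179) = 369

369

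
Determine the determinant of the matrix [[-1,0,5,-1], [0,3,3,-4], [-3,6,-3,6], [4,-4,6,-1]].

Expand along row 1 (it has 1 zero):
  + (-1) · M_11   where M_11 = det([3 3 -4; 6 -3 6; -4 6 -1]) = -249
  + (5) · M_13   where M_13 = det([0 3 -4; -3 6 6; 4 -4 -1]) = 111
  − (-1) · M_14   where M_14 = det([0 3 3; -3 6 -3; 4 -4 6]) = -18
det = (+1)·(-1)·(-249) + (+1)·(5)·(111) + (-1)·(-1)·(-18) = 786

786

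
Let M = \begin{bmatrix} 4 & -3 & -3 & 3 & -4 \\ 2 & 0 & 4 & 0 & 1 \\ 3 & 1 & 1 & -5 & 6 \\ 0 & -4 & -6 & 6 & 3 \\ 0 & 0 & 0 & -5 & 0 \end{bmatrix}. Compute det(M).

Expand along row 5 (it has 4 zeros):
  − (-5) · M_54   where M_54 = det([4 -3 -3 -4; 2 0 4 1; 3 1 1 6; 0 -4 -6 3]) = -702
det = (-1)·(-5)·(-702) = -3510

det(M) = -3510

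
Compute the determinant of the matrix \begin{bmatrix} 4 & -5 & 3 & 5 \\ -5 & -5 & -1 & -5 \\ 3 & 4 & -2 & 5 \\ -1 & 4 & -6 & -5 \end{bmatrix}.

Expand along row 1:
  + (4) · M_11   where M_11 = det([-5 -1 -5; 4 -2 5; 4 -6 -5]) = -160
  − (-5) · M_12   where M_12 = det([-5 -1 -5; 3 -2 5; -1 -6 -5]) = -110
  + (3) · M_13   where M_13 = det([-5 -5 -5; 3 4 5; -1 4 -5]) = 70
  − (5) · M_14   where M_14 = det([-5 -5 -1; 3 4 -2; -1 4 -6]) = -36
det = (+1)·(4)·(-160) + (-1)·(-5)·(-110) + (+1)·(3)·(70) + (-1)·(5)·(-36) = -800

The determinant is -800.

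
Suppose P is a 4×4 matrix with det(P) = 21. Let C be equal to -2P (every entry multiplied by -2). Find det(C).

336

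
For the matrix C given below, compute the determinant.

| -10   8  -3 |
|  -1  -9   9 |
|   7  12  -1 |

Expand along column 1:
  + (-10) · |-9 9; 12 -1| = (-10)·(9 − 108) = 990
  − (-1) · |8 -3; 12 -1| = −(-1)·(-8 − (-36)) = 28
  + 7 · |8 -3; -9 9| = 7·(72 − 27) = 315
Sum: (990) + (28) + (315) = 1333

|C| = 1333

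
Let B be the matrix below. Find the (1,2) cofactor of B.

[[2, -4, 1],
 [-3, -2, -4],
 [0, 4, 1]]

Delete row 1 and column 2; the remaining 2×2 submatrix is [-3 -4; 0 1].
Its determinant is (-3)·1 − (-4)·0 = -3.
The cofactor carries sign (−1)^(1+2) = −1, so C_{1,2} = −(-3) = 3.

3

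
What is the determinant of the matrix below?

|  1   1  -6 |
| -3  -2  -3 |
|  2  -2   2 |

-70

Expand along column 1:
  + 1 · |-2 -3; -2 2| = 1·(-4 − 6) = -10
  − (-3) · |1 -6; -2 2| = −(-3)·(2 − 12) = -30
  + 2 · |1 -6; -2 -3| = 2·(-3 − 12) = -30
Sum: (-10) + (-30) + (-30) = -70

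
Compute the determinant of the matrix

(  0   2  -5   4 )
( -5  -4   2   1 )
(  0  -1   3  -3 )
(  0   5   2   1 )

Expand along column 1 (it has 3 zeros):
  − (-5) · M_21   where M_21 = det([2 -5 4; -1 3 -3; 5 2 1]) = 20
det = (-1)·(-5)·(20) = 100

The determinant is 100.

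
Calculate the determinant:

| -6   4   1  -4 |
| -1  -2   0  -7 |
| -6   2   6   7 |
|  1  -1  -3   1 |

The determinant is 801.

Expand along row 2 (it has 1 zero):
  − (-1) · M_21   where M_21 = det([4 1 -4; 2 6 7; -1 -3 1]) = 99
  + (-2) · M_22   where M_22 = det([-6 1 -4; -6 6 7; 1 -3 1]) = -197
  + (-7) · M_24   where M_24 = det([-6 4 1; -6 2 6; 1 -1 -3]) = -44
det = (-1)·(-1)·(99) + (+1)·(-2)·(-197) + (+1)·(-7)·(-44) = 801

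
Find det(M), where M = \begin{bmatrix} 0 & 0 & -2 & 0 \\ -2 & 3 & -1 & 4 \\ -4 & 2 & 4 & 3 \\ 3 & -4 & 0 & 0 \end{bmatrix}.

-86

Expand along row 1 (it has 3 zeros):
  + (-2) · M_13   where M_13 = det([-2 3 4; -4 2 3; 3 -4 0]) = 43
det = (+1)·(-2)·(43) = -86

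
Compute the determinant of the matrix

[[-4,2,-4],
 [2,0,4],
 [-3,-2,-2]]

Expand along row 2:
  − 2 · |2 -4; -2 -2| = −2·(-4 − 8) = 24
  − 4 · |-4 2; -3 -2| = −4·(8 − (-6)) = -56
Sum: (24) + (-56) = -32

The determinant is -32.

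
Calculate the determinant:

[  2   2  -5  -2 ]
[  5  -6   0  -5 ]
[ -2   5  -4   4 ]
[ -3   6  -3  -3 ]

Expand along row 2 (it has 1 zero):
  − (5) · M_21   where M_21 = det([2 -5 -2; 5 -4 4; 6 -3 -3]) = -165
  + (-6) · M_22   where M_22 = det([2 -5 -2; -2 -4 4; -3 -3 -3]) = 150
  + (-5) · M_24   where M_24 = det([2 2 -5; -2 5 -4; -3 6 -3]) = 15
det = (-1)·(5)·(-165) + (+1)·(-6)·(150) + (+1)·(-5)·(15) = -150

The determinant is -150.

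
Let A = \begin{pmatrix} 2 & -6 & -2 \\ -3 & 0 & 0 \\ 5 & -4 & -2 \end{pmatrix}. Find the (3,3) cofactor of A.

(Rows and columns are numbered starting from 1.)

Delete row 3 and column 3; the remaining 2×2 submatrix is [2 -6; -3 0].
Its determinant is 2·0 − (-6)·(-3) = -18.
The cofactor carries sign (−1)^(3+3) = +1, so C_{3,3} = +(-18) = -18.

-18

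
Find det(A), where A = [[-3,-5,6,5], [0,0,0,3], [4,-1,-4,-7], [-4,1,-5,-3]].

Expand along row 2 (it has 3 zeros):
  + (3) · M_24   where M_24 = det([-3 -5 6; 4 -1 -4; -4 1 -5]) = -207
det = (+1)·(3)·(-207) = -621

|A| = -621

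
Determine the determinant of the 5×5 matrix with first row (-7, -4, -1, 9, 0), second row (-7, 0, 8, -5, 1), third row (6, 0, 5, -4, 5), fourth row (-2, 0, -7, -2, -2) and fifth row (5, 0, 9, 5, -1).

The determinant is -8760.

Expand along column 2 (it has 4 zeros):
  − (-4) · M_12   where M_12 = det([-7 8 -5 1; 6 5 -4 5; -2 -7 -2 -2; 5 9 5 -1]) = -2190
det = (-1)·(-4)·(-2190) = -8760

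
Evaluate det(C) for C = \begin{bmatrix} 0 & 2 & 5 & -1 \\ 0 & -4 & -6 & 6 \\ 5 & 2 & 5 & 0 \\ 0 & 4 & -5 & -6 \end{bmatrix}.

det(C) = 440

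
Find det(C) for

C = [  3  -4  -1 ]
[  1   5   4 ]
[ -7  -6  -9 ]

Expand along column 1:
  + 3 · |5 4; -6 -9| = 3·(-45 − (-24)) = -63
  − 1 · |-4 -1; -6 -9| = −1·(36 − 6) = -30
  + (-7) · |-4 -1; 5 4| = (-7)·(-16 − (-5)) = 77
Sum: (-63) + (-30) + (77) = -16

-16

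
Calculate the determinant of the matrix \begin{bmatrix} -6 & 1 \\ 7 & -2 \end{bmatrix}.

5

det = (-6)·(-2) − 1·7 = 12 − 7 = 5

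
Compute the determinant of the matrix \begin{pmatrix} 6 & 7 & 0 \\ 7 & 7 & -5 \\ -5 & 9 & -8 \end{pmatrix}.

501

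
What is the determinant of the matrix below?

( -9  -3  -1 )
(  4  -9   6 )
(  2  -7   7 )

Expand along column 1:
  + (-9) · |-9 6; -7 7| = (-9)·(-63 − (-42)) = 189
  − 4 · |-3 -1; -7 7| = −4·(-21 − 7) = 112
  + 2 · |-3 -1; -9 6| = 2·(-18 − 9) = -54
Sum: (189) + (112) + (-54) = 247

247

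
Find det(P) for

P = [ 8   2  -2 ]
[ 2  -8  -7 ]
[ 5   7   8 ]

Expand along row 1:
  + 8 · |-8 -7; 7 8| = 8·(-64 − (-49)) = -120
  − 2 · |2 -7; 5 8| = −2·(16 − (-35)) = -102
  + (-2) · |2 -8; 5 7| = (-2)·(14 − (-40)) = -108
Sum: (-120) + (-102) + (-108) = -330

The determinant is -330.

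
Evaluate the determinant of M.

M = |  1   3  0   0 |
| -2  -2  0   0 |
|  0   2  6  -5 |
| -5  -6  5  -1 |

M is block lower-triangular with a 2×2 block and a 2×2 block on the diagonal, so its determinant equals the product of the determinants of the diagonal blocks.
det of the 2×2 block = 4
det of the 2×2 block = 19
det = (4)·(19) = 76

|M| = 76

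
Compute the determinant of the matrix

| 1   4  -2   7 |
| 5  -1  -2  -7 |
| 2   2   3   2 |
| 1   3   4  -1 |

Expand along row 1:
  + (1) · M_11   where M_11 = det([-1 -2 -7; 2 3 2; 3 4 -1]) = 2
  − (4) · M_12   where M_12 = det([5 -2 -7; 2 3 2; 1 4 -1]) = -98
  + (-2) · M_13   where M_13 = det([5 -1 -7; 2 2 2; 1 3 -1]) = -72
  − (7) · M_14   where M_14 = det([5 -1 -2; 2 2 3; 1 3 4]) = -8
det = (+1)·(1)·(2) + (-1)·(4)·(-98) + (+1)·(-2)·(-72) + (-1)·(7)·(-8) = 594

594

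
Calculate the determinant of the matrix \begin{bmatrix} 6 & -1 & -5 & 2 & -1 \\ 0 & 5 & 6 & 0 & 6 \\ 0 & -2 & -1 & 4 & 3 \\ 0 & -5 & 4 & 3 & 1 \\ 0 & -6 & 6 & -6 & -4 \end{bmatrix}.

Expand along column 1 (it has 4 zeros):
  + (6) · M_11   where M_11 = det([5 6 0 6; -2 -1 4 3; -5 4 3 1; -6 6 -6 -4]) = -1120
det = (+1)·(6)·(-1120) = -6720

-6720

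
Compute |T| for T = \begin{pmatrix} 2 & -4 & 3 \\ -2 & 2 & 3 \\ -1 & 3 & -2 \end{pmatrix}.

The determinant is -10.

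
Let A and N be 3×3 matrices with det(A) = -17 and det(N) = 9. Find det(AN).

The determinant is -153.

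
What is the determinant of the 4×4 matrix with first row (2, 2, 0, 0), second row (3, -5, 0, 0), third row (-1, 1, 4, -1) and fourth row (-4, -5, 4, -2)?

The matrix is block lower-triangular with a 2×2 block and a 2×2 block on the diagonal, so its determinant equals the product of the determinants of the diagonal blocks.
det of the 2×2 block = -16
det of the 2×2 block = -4
det = (-16)·(-4) = 64

The determinant is 64.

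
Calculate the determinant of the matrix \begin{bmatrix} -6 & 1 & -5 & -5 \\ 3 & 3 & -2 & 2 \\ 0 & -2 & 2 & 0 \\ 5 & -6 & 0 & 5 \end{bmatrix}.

Expand along row 3 (it has 2 zeros):
  − (-2) · M_32   where M_32 = det([-6 -5 -5; 3 -2 2; 5 0 5]) = 35
  + (2) · M_33   where M_33 = det([-6 1 -5; 3 3 2; 5 -6 5]) = -2
det = (-1)·(-2)·(35) + (+1)·(2)·(-2) = 66

66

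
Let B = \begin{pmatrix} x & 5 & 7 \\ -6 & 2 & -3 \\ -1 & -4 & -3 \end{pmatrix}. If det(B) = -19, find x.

Expanding along the column containing x, det(B) is linear in x: det(B) = (-18)·x + (107).
Set (-18)·x + (107) = -19  ⇒  (-18)·x = -126  ⇒  x = 7.

x = 7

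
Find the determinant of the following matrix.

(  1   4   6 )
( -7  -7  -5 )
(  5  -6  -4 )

248

Expand along row 1:
  + 1 · |-7 -5; -6 -4| = 1·(28 − 30) = -2
  − 4 · |-7 -5; 5 -4| = −4·(28 − (-25)) = -212
  + 6 · |-7 -7; 5 -6| = 6·(42 − (-35)) = 462
Sum: (-2) + (-212) + (462) = 248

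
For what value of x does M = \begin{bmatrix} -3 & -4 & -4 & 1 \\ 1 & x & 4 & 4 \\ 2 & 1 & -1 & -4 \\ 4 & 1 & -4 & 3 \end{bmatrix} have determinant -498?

Expanding along the column containing x, det(M) is linear in x: det(M) = (141)·x + (-357).
Set (141)·x + (-357) = -498  ⇒  (141)·x = -141  ⇒  x = -1.

-1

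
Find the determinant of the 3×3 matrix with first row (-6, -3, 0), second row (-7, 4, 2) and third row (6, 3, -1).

Expand along row 1:
  + (-6) · |4 2; 3 -1| = (-6)·(-4 − 6) = 60
  − (-3) · |-7 2; 6 -1| = −(-3)·(7 − 12) = -15
Sum: (60) + (-15) = 45

45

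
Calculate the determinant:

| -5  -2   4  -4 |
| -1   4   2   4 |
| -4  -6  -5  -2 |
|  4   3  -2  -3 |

-1082

Expand along row 1:
  + (-5) · M_11   where M_11 = det([4 2 4; -6 -5 -2; 3 -2 -3]) = 104
  − (-2) · M_12   where M_12 = det([-1 2 4; -4 -5 -2; 4 -2 -3]) = 61
  + (4) · M_13   where M_13 = det([-1 4 4; -4 -6 -2; 4 3 -3]) = -56
  − (-4) · M_14   where M_14 = det([-1 4 2; -4 -6 -5; 4 3 -2]) = -115
det = (+1)·(-5)·(104) + (-1)·(-2)·(61) + (+1)·(4)·(-56) + (-1)·(-4)·(-115) = -1082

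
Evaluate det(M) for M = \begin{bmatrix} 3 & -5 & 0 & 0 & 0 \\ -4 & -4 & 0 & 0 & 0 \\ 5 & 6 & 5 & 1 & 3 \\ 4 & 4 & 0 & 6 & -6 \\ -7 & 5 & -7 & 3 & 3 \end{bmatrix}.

M is block lower-triangular with a 2×2 block and a 3×3 block on the diagonal, so its determinant equals the product of the determinants of the diagonal blocks.
det of the 2×2 block = -32
det of the 3×3 block = 348
det = (-32)·(348) = -11136

-11136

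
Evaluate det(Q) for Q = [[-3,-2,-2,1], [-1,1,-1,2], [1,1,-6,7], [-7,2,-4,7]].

The determinant is 4.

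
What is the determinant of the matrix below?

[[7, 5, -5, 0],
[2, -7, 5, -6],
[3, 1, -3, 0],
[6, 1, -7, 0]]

Expand along column 4 (it has 3 zeros):
  + (-6) · M_24   where M_24 = det([7 5 -5; 3 1 -3; 6 1 -7]) = 2
det = (+1)·(-6)·(2) = -12

The determinant is -12.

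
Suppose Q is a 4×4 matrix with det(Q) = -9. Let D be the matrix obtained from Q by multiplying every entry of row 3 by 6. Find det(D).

The determinant is -54.

Scaling one row by 6 multiplies the determinant by 6.
det(D) = (6)·(-9) = -54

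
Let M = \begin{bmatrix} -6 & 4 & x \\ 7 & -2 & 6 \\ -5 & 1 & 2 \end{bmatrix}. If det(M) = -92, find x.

Expanding along the column containing x, det(M) is linear in x: det(M) = (-3)·x + (-116).
Set (-3)·x + (-116) = -92  ⇒  (-3)·x = 24  ⇒  x = -8.

x = -8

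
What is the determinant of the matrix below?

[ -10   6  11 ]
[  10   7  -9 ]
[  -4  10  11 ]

-706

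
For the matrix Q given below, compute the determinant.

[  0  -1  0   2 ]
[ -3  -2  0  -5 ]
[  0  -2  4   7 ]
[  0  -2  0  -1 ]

det(Q) = 60

Expand along column 1 (it has 3 zeros):
  − (-3) · M_21   where M_21 = det([-1 0 2; -2 4 7; -2 0 -1]) = 20
det = (-1)·(-3)·(20) = 60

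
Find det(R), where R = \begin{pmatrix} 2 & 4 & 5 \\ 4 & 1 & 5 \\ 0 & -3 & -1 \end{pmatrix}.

Expand along column 1:
  + 2 · |1 5; -3 -1| = 2·(-1 − (-15)) = 28
  − 4 · |4 5; -3 -1| = −4·(-4 − (-15)) = -44
Sum: (28) + (-44) = -16

det(R) = -16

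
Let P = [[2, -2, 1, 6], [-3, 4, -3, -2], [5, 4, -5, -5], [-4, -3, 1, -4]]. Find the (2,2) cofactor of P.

Delete row 2 and column 2; the remaining 3×3 submatrix is [2 1 6; 5 -5 -5; -4 1 -4].
Its determinant is 0.
The cofactor carries sign (−1)^(2+2) = +1, so C_{2,2} = +(0) = 0.

0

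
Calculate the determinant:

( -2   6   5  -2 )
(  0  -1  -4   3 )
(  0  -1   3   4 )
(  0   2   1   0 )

98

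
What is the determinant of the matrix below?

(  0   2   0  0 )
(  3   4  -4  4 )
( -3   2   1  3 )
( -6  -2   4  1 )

Expand along row 1 (it has 3 zeros):
  − (2) · M_12   where M_12 = det([3 -4 4; -3 1 3; -6 4 1]) = 3
det = (-1)·(2)·(3) = -6

-6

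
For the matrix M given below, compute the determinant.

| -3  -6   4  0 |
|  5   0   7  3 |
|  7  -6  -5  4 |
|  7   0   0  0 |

2310

Expand along row 4 (it has 3 zeros):
  − (7) · M_41   where M_41 = det([-6 4 0; 0 7 3; -6 -5 4]) = -330
det = (-1)·(7)·(-330) = 2310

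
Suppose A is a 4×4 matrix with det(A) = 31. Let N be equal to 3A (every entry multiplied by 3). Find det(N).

For a 4×4 matrix, det(3A) = 3^4·det(A) = 81·det(A).
det(N) = (81)·(31) = 2511

2511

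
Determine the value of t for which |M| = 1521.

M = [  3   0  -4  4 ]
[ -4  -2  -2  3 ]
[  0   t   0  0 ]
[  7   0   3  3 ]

t = 9

Expanding along the column containing t, det(M) is linear in t: det(M) = (169)·t + (0).
Set (169)·t + (0) = 1521  ⇒  (169)·t = 1521  ⇒  t = 9.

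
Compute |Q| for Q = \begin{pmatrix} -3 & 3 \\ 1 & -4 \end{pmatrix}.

det(Q) = (-3)·(-4) − 3·1 = 12 − 3 = 9

det(Q) = 9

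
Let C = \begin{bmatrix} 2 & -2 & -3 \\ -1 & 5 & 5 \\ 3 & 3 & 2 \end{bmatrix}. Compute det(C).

Expand along row 1:
  + 2 · |5 5; 3 2| = 2·(10 − 15) = -10
  − (-2) · |-1 5; 3 2| = −(-2)·(-2 − 15) = -34
  + (-3) · |-1 5; 3 3| = (-3)·(-3 − 15) = 54
Sum: (-10) + (-34) + (54) = 10

10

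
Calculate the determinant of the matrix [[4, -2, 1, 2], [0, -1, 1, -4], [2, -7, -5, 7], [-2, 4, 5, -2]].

The determinant is 422.

Expand along row 2 (it has 1 zero):
  + (-1) · M_22   where M_22 = det([4 1 2; 2 -5 7; -2 5 -2]) = -110
  − (1) · M_23   where M_23 = det([4 -2 2; 2 -7 7; -2 4 -2]) = -48
  + (-4) · M_24   where M_24 = det([4 -2 1; 2 -7 -5; -2 4 5]) = -66
det = (+1)·(-1)·(-110) + (-1)·(1)·(-48) + (+1)·(-4)·(-66) = 422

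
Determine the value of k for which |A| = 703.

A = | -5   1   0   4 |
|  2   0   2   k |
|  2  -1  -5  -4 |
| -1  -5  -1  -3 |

5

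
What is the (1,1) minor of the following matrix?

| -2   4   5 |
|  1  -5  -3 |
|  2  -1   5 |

The minor is -28.

Delete row 1 and column 1; the remaining 2×2 submatrix is [-5 -3; -1 5].
Its determinant is (-5)·5 − (-3)·(-1) = -28.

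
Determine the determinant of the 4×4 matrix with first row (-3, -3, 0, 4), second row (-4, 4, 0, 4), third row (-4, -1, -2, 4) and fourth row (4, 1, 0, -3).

The determinant is 88.

Expand along column 3 (it has 3 zeros):
  + (-2) · M_33   where M_33 = det([-3 -3 4; -4 4 4; 4 1 -3]) = -44
det = (+1)·(-2)·(-44) = 88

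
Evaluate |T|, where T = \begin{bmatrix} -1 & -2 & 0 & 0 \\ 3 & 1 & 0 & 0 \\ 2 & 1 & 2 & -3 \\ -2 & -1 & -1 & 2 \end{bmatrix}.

T is block lower-triangular with a 2×2 block and a 2×2 block on the diagonal, so its determinant equals the product of the determinants of the diagonal blocks.
det of the 2×2 block = 5
det of the 2×2 block = 1
det = (5)·(1) = 5

det(T) = 5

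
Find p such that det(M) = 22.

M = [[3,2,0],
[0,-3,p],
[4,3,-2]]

Expanding along the row containing p, det(M) is linear in p: det(M) = (-1)·p + (18).
Set (-1)·p + (18) = 22  ⇒  (-1)·p = 4  ⇒  p = -4.

-4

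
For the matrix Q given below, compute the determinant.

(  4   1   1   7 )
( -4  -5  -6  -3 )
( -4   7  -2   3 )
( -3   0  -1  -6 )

Expand along row 4 (it has 1 zero):
  − (-3) · M_41   where M_41 = det([1 1 7; -5 -6 -3; 7 -2 3]) = 334
  − (-1) · M_43   where M_43 = det([4 1 7; -4 -5 -3; -4 7 3]) = -288
  + (-6) · M_44   where M_44 = det([4 1 1; -4 -5 -6; -4 7 -2]) = 176
det = (-1)·(-3)·(334) + (-1)·(-1)·(-288) + (+1)·(-6)·(176) = -342

-342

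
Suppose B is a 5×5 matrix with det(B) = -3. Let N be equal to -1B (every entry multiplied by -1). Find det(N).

For a 5×5 matrix, det(-1B) = (-1)^5·det(B) = -1·det(B).
det(N) = (-1)·(-3) = 3

det(N) = 3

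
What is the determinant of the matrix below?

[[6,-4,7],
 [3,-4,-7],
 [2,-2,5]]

-74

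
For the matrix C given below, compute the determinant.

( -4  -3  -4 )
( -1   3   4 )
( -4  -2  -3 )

Expand along column 1:
  + (-4) · |3 4; -2 -3| = (-4)·(-9 − (-8)) = 4
  − (-1) · |-3 -4; -2 -3| = −(-1)·(9 − 8) = 1
  + (-4) · |-3 -4; 3 4| = (-4)·(-12 − (-12)) = 0
Sum: (4) + (1) + (0) = 5

det(C) = 5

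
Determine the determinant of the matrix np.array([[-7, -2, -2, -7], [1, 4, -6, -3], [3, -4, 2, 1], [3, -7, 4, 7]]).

Expand along row 1:
  + (-7) · M_11   where M_11 = det([4 -6 -3; -4 2 1; -7 4 7]) = -80
  − (-2) · M_12   where M_12 = det([1 -6 -3; 3 2 1; 3 4 7]) = 100
  + (-2) · M_13   where M_13 = det([1 4 -3; 3 -4 1; 3 -7 7]) = -66
  − (-7) · M_14   where M_14 = det([1 4 -6; 3 -4 2; 3 -7 4]) = 28
det = (+1)·(-7)·(-80) + (-1)·(-2)·(100) + (+1)·(-2)·(-66) + (-1)·(-7)·(28) = 1088

1088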